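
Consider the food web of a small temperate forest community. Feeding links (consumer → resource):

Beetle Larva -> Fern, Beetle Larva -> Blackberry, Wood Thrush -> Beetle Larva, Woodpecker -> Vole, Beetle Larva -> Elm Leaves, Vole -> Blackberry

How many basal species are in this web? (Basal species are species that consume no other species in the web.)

Basal species (no prey listed): Blackberry, Fern, Elm Leaves.
Count: 3.

3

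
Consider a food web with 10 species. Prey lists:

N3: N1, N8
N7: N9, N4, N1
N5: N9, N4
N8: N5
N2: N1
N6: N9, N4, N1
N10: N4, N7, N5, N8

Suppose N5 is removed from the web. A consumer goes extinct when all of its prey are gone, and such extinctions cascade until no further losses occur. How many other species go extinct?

1

Remove N5.
Round 1: N8 (all prey gone) → extinct.
No further losses. Total secondary extinctions: 1.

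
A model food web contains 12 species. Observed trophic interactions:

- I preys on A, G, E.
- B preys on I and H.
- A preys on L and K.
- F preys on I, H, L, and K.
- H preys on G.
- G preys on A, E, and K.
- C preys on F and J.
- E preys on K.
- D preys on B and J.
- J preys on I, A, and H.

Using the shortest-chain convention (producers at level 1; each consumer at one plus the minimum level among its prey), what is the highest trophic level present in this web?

4

Producers (level 1): K, L.
Following each consumer down to its lowest-level prey: K → A → J → D (levels 1 through 4).
All prey of D (J 3, B 4) are at level 3 or above, so D is at level 1 + 3 = 4.
Every consumer has at least one prey at level 3 or below, so none exceeds level 4.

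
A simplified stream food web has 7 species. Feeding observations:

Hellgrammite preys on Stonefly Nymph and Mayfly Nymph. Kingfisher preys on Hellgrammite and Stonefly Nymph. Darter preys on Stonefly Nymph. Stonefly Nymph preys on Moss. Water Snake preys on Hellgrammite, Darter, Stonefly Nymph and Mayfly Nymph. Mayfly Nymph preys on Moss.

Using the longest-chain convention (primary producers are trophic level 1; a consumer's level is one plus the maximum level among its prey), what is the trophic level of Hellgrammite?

Moss is a producer → level 1.
Stonefly Nymph eats Moss → level 2.
Hellgrammite eats Stonefly Nymph (level 2); other prey at levels: Mayfly Nymph 2 → level 3.

Trophic level 3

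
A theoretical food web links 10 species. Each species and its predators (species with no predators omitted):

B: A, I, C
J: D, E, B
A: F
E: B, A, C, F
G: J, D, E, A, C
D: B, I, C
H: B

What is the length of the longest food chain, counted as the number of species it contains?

One longest chain: G → J → D → B → A → F.
It has 6 species and 5 links.

6 species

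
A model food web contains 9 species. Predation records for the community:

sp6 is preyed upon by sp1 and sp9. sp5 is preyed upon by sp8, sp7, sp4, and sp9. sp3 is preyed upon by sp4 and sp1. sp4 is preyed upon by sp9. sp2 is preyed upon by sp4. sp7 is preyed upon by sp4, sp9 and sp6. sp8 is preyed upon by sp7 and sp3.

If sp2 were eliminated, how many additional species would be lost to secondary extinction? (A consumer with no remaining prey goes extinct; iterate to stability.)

0

Remove sp2.
Every predator of it retains at least one other prey: sp4 still has sp5, sp3, sp7.
No consumer loses all prey, so no secondary extinctions occur.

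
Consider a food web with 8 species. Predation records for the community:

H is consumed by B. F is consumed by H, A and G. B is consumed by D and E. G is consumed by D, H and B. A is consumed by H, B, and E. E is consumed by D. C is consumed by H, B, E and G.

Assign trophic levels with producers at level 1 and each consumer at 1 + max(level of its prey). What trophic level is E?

C is a producer → level 1.
G eats C (level 1); other prey at levels: F 1 → level 2.
H eats G (level 2); other prey at levels: C 1, F 1, A 2 → level 3.
B eats H (level 3); other prey at levels: C 1, G 2, A 2 → level 4.
E eats B (level 4); other prey at levels: C 1, A 2 → level 5.

Trophic level 5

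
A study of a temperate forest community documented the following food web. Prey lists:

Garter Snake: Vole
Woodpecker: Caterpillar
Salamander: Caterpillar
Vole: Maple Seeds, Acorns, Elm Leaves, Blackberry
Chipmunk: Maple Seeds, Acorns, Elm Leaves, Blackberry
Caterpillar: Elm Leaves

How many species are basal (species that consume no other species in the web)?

4

Basal species (no prey listed): Maple Seeds, Acorns, Elm Leaves, Blackberry.
Count: 4.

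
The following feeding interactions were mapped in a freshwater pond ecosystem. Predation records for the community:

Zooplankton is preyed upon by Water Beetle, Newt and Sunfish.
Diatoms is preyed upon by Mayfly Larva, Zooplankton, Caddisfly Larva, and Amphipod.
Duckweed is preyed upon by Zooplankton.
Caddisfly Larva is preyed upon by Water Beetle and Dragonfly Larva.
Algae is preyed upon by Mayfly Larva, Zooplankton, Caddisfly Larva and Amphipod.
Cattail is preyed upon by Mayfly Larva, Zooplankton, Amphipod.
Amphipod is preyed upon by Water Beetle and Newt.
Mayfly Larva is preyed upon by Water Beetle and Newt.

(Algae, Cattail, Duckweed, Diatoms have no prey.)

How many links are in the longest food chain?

2 links

One longest chain: Algae → Caddisfly Larva → Dragonfly Larva.
It has 3 species and 2 links.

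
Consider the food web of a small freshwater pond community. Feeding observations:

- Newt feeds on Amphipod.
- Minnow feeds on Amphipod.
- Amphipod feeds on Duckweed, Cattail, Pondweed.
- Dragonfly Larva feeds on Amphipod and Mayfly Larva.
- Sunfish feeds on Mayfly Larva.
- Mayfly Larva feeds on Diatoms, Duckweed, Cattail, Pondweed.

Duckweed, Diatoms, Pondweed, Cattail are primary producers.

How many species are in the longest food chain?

3 species

One longest chain: Duckweed → Amphipod → Newt.
It has 3 species and 2 links.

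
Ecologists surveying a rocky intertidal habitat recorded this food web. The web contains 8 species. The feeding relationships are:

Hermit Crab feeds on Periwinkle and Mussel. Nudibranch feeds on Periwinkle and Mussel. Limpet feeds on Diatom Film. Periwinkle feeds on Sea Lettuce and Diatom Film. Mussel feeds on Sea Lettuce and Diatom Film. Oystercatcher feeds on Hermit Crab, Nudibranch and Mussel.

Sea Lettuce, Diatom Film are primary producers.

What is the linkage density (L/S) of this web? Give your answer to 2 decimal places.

L/S = 1.50

There are L = 12 links among S = 8 species.
L/S = 12/8 = 1.5000 ≈ 1.50.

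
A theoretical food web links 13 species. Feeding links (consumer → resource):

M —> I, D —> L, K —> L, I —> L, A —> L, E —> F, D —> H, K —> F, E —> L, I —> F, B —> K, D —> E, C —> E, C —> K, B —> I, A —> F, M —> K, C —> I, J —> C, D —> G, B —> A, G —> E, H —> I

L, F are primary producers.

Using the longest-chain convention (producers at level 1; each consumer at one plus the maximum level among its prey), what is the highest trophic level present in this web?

4

Producers (level 1): L, F.
L → I → H → D gives D level 4.
No species has a prey at level 4, so no species reaches level 5.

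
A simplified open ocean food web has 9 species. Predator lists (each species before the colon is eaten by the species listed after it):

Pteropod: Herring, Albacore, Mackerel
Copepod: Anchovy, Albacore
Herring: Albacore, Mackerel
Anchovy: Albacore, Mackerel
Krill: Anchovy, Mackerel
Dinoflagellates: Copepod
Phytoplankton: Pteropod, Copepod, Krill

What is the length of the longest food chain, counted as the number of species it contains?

One longest chain: Phytoplankton → Pteropod → Herring → Albacore.
It has 4 species and 3 links.

4 species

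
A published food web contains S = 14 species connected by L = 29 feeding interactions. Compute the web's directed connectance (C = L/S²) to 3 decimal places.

The web has S = 14 species and L = 29 feeding links.
C = L / S² = 29 / 196 = 0.1480 ≈ 0.148.

C = 0.148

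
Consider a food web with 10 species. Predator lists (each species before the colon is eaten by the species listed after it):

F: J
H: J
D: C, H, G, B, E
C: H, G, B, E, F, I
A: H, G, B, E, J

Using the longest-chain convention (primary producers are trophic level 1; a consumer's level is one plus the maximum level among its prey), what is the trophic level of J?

Trophic level 4

D is a producer → level 1.
C eats D → level 2.
H eats C (level 2); other prey at levels: D 1, A 1 → level 3.
J eats H (level 3); other prey at levels: A 1, F 3 → level 4.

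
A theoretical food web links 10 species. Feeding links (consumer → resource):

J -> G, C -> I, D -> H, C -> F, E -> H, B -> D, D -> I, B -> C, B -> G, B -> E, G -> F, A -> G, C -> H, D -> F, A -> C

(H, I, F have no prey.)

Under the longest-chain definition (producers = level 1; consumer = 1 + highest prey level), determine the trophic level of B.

Trophic level 3

H is a producer → level 1.
C eats H (level 1); other prey at levels: I 1, F 1 → level 2.
B eats C (level 2); other prey at levels: G 2, E 2, D 2 → level 3.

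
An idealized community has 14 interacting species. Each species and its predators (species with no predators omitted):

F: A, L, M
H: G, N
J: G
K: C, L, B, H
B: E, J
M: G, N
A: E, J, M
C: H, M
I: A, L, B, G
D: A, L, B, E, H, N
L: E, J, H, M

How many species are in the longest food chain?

One longest chain: F → A → M → G.
It has 4 species and 3 links.

4 species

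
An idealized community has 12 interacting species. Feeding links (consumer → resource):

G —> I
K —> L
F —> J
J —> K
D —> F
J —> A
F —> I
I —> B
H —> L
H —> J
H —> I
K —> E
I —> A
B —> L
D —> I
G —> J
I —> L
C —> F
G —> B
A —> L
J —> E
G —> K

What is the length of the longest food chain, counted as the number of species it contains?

5 species

One longest chain: L → A → J → F → C.
It has 5 species and 4 links.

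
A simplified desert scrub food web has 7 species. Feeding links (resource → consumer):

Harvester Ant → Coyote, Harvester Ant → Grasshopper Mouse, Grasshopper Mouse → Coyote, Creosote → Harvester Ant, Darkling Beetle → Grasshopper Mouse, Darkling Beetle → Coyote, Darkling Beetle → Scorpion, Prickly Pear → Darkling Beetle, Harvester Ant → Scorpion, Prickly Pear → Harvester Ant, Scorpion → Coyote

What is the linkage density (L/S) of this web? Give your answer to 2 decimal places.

There are L = 11 links among S = 7 species.
L/S = 11/7 = 1.5714 ≈ 1.57.

L/S = 1.57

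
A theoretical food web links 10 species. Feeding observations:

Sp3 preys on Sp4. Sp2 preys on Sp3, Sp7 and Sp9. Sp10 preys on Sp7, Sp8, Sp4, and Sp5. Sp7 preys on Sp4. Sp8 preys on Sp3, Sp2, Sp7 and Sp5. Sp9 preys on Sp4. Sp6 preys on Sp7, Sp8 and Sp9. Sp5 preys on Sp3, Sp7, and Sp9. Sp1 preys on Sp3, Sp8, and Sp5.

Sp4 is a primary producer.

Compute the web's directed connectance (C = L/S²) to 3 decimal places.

The web has S = 10 species and L = 23 feeding links.
C = L / S² = 23 / 100 = 0.2300 ≈ 0.230.

C = 0.230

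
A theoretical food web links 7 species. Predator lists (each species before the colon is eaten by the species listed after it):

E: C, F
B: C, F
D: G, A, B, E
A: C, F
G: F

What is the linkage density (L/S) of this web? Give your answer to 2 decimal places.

There are L = 11 links among S = 7 species.
L/S = 11/7 = 1.5714 ≈ 1.57.

L/S = 1.57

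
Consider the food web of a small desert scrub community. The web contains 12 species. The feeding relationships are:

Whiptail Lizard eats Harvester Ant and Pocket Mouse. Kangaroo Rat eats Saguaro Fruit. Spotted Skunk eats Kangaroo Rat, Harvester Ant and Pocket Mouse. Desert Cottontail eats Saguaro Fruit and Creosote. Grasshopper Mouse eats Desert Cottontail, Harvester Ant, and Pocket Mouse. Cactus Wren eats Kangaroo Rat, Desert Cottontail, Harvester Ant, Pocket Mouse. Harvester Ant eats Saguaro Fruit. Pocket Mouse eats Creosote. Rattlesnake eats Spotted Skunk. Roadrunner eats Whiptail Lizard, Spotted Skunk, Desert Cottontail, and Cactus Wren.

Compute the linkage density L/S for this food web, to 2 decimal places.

L/S = 1.83

There are L = 22 links among S = 12 species.
L/S = 22/12 = 1.8333 ≈ 1.83.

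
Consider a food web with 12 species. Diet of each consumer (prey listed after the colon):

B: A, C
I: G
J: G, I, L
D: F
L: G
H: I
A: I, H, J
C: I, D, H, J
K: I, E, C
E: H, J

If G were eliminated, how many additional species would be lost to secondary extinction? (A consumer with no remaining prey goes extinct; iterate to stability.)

6

Remove G.
Round 1: I (all prey gone), L (all prey gone) → extinct.
Round 2: H (all prey gone), J (all prey gone) → extinct.
Round 3: A (all prey gone), E (all prey gone) → extinct.
No further losses. Total secondary extinctions: 6.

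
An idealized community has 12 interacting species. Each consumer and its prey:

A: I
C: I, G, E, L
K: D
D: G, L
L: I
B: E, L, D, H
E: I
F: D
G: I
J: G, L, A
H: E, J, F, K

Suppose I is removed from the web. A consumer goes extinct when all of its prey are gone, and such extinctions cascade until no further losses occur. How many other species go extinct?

Remove I.
Round 1: G (all prey gone), E (all prey gone), L (all prey gone), A (all prey gone) → extinct.
Round 2: J (all prey gone), D (all prey gone), C (all prey gone) → extinct.
Round 3: F (all prey gone), K (all prey gone) → extinct.
Round 4: H (all prey gone) → extinct.
Round 5: B (all prey gone) → extinct.
No further losses. Total secondary extinctions: 11.

11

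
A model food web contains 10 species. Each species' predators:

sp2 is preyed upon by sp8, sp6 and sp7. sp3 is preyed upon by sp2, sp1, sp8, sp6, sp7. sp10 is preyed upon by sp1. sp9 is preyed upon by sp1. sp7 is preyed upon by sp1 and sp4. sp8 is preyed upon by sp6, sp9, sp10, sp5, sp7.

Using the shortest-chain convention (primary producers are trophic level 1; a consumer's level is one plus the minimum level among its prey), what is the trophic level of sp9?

Trophic level 3

sp3 is a producer → level 1.
sp8 eats sp3 → level 2.
sp9 eats sp8 → level 3.
No prey of sp9 is below level 2, so 3 is the minimum.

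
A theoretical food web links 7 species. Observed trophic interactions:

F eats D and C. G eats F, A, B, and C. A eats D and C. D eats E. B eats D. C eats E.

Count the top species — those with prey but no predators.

Top species (has prey, but nothing eats it): G.
Count: 1.

1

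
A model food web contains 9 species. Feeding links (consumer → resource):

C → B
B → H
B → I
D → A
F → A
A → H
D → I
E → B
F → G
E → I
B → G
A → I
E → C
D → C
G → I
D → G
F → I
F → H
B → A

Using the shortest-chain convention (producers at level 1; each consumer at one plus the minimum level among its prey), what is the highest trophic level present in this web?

Producers (level 1): H, I.
Following each consumer down to its lowest-level prey: H → B → C (levels 1 through 3).
All prey of C (B 2) are at level 2 or above, so C is at level 1 + 2 = 3.
Every consumer has at least one prey at level 2 or below, so none exceeds level 3.

3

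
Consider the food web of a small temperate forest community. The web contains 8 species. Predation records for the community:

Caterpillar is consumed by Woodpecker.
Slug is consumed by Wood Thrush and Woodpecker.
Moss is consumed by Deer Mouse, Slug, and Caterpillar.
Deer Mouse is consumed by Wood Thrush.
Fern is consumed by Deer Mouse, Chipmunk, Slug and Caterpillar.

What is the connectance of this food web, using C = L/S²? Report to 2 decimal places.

The web has S = 8 species and L = 11 feeding links.
C = L / S² = 11 / 64 = 0.1719 ≈ 0.17.

C = 0.17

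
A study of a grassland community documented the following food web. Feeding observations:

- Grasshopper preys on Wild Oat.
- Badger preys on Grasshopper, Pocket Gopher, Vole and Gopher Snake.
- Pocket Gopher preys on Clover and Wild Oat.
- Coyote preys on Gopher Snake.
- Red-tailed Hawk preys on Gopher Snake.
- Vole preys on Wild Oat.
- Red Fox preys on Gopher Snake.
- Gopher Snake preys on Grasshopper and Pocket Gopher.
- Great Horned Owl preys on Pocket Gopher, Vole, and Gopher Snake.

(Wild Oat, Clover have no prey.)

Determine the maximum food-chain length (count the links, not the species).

3 links

One longest chain: Wild Oat → Grasshopper → Gopher Snake → Red-tailed Hawk.
It has 4 species and 3 links.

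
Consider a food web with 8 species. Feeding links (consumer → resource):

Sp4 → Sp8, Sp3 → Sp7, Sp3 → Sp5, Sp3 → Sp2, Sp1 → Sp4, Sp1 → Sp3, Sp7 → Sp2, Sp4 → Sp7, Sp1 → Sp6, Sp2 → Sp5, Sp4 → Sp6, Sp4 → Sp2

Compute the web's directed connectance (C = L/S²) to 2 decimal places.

The web has S = 8 species and L = 12 feeding links.
C = L / S² = 12 / 64 = 0.1875 ≈ 0.19.

C = 0.19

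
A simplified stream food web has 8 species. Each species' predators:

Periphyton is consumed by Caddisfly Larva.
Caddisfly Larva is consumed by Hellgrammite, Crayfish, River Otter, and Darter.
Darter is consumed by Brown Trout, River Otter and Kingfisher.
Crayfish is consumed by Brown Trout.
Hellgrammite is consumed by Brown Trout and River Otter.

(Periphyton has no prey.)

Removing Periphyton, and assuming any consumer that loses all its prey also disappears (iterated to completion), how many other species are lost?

7

Remove Periphyton.
Round 1: Caddisfly Larva (all prey gone) → extinct.
Round 2: Hellgrammite (all prey gone), Darter (all prey gone), Crayfish (all prey gone) → extinct.
Round 3: River Otter (all prey gone), Kingfisher (all prey gone), Brown Trout (all prey gone) → extinct.
No further losses. Total secondary extinctions: 7.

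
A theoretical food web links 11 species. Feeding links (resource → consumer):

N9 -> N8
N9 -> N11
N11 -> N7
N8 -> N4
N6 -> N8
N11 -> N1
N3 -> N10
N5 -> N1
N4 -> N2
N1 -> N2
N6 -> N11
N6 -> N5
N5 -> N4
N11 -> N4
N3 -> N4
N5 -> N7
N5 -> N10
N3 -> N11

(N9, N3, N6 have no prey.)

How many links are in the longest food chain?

One longest chain: N9 → N11 → N1 → N2.
It has 4 species and 3 links.

3 links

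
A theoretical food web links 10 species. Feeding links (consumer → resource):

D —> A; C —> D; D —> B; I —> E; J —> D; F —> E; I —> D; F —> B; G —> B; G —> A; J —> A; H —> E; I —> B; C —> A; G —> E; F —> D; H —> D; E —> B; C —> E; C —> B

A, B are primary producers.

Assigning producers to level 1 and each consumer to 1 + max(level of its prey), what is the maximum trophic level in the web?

Producers (level 1): A, B.
A → D → H gives H level 3.
No species has a prey at level 3, so no species reaches level 4.

3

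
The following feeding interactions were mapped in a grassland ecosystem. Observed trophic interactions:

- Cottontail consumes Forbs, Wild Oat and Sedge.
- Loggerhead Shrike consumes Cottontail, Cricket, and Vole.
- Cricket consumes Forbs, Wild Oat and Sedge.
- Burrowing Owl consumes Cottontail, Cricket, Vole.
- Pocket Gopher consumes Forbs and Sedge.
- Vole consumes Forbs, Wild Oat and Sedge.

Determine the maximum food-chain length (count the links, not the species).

2 links

One longest chain: Sedge → Cricket → Burrowing Owl.
It has 3 species and 2 links.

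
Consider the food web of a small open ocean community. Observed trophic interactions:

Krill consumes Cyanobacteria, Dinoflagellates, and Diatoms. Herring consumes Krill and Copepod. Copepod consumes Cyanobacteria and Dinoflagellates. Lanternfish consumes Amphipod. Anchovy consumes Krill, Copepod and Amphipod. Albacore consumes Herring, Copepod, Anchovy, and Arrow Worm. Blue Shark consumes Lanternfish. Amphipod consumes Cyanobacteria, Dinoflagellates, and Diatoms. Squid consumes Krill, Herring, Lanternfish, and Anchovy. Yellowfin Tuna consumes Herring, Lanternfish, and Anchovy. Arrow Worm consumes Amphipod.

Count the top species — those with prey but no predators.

Top species (has prey, but nothing eats it): Blue Shark, Squid, Yellowfin Tuna, Albacore.
Count: 4.

4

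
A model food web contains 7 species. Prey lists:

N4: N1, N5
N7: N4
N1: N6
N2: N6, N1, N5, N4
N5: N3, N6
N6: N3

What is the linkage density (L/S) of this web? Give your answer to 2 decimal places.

L/S = 1.57

There are L = 11 links among S = 7 species.
L/S = 11/7 = 1.5714 ≈ 1.57.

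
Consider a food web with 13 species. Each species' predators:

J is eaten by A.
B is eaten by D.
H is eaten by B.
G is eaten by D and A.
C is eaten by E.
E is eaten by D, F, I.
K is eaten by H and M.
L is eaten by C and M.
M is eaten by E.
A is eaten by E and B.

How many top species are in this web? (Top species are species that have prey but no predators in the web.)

3

Top species (has prey, but nothing eats it): F, I, D.
Count: 3.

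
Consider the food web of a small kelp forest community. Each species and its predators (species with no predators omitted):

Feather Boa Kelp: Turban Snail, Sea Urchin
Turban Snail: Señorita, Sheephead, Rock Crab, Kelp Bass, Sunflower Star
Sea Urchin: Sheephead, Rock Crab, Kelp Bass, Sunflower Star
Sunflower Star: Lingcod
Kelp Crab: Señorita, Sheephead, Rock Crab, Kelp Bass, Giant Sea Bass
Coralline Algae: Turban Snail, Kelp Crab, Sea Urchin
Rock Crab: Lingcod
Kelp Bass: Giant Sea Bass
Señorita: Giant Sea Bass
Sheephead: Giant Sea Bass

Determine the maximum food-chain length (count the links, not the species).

3 links

One longest chain: Coralline Algae → Turban Snail → Sunflower Star → Lingcod.
It has 4 species and 3 links.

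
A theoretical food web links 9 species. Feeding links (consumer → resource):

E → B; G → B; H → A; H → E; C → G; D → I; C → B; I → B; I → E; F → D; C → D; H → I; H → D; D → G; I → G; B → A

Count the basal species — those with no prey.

1

Basal species (no prey listed): A.
Count: 1.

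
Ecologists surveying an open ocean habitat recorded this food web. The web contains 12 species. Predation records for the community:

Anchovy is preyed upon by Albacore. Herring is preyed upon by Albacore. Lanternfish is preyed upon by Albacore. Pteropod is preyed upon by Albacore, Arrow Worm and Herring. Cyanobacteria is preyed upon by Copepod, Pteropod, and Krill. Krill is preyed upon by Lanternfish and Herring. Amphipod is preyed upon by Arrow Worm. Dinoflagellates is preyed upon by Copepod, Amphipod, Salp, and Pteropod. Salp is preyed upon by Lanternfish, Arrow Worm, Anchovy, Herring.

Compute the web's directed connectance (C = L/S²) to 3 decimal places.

The web has S = 12 species and L = 20 feeding links.
C = L / S² = 20 / 144 = 0.1389 ≈ 0.139.

C = 0.139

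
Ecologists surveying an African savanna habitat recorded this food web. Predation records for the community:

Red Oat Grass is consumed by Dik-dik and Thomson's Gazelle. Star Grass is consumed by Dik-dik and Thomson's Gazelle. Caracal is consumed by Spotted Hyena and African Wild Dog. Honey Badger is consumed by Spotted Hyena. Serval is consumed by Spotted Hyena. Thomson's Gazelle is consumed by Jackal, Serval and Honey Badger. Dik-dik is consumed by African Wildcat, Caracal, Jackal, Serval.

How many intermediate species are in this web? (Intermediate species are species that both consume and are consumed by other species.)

Intermediate species (has both prey and predators): Dik-dik, Thomson's Gazelle, Caracal, Honey Badger, Serval.
Count: 5.

5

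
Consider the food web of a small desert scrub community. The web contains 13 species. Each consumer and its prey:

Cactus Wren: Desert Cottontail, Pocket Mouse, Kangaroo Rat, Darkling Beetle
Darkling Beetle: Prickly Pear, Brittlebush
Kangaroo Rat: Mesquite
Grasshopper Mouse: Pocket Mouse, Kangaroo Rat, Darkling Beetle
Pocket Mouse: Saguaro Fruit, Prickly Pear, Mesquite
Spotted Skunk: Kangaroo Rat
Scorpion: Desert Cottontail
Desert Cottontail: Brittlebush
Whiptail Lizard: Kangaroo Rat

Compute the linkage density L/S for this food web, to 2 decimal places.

L/S = 1.31

There are L = 17 links among S = 13 species.
L/S = 17/13 = 1.3077 ≈ 1.31.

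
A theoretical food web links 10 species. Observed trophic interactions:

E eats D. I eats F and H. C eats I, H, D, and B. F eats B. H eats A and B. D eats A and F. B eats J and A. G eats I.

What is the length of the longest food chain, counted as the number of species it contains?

5 species

One longest chain: J → B → F → I → G.
It has 5 species and 4 links.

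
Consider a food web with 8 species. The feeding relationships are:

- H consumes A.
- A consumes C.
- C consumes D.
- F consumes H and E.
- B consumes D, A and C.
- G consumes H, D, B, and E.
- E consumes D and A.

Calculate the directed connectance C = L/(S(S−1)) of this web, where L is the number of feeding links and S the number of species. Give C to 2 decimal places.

C = 0.25

The web has S = 8 species and L = 14 feeding links.
C = L / (S(S−1)) = 14 / 56 = 0.2500 ≈ 0.25.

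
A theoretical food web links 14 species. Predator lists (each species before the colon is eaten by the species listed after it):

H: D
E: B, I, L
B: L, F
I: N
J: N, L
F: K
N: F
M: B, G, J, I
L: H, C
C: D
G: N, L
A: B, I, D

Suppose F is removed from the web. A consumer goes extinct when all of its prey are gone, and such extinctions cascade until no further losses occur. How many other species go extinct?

1

Remove F.
Round 1: K (all prey gone) → extinct.
No further losses. Total secondary extinctions: 1.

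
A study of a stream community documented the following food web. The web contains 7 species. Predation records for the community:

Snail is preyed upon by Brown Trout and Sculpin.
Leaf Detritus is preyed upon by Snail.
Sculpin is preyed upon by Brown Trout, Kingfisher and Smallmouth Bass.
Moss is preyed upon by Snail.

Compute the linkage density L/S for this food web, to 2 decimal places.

L/S = 1.00

There are L = 7 links among S = 7 species.
L/S = 7/7 = 1.0000 ≈ 1.00.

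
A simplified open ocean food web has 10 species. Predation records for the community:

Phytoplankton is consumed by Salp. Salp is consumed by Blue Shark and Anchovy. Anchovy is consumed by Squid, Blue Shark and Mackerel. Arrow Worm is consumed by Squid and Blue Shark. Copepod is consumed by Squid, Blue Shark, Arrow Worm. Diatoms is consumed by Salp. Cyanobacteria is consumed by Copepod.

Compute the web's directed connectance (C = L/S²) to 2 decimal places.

C = 0.13

The web has S = 10 species and L = 13 feeding links.
C = L / S² = 13 / 100 = 0.1300 ≈ 0.13.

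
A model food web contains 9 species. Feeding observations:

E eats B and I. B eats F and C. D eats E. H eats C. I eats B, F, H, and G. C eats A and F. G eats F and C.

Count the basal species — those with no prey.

2

Basal species (no prey listed): A, F.
Count: 2.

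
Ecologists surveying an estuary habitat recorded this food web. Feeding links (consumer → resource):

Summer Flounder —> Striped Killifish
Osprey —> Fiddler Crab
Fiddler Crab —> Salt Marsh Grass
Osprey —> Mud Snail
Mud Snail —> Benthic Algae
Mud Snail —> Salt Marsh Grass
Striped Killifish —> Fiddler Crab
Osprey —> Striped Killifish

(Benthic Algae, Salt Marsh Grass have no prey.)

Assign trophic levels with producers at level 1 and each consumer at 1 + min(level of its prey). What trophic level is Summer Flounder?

Trophic level 4

Salt Marsh Grass is a producer → level 1.
Fiddler Crab eats Salt Marsh Grass → level 2.
Striped Killifish eats Fiddler Crab → level 3.
Summer Flounder eats Striped Killifish → level 4.
No prey of Summer Flounder is below level 3, so 4 is the minimum.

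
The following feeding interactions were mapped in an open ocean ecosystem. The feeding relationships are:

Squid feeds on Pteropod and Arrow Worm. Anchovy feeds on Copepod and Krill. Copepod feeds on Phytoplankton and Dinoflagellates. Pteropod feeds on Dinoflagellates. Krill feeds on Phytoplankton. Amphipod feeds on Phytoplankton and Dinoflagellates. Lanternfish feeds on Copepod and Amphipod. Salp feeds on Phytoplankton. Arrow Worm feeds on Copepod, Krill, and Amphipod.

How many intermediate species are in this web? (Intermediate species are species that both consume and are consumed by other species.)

Intermediate species (has both prey and predators): Copepod, Amphipod, Krill, Pteropod, Arrow Worm.
Count: 5.

5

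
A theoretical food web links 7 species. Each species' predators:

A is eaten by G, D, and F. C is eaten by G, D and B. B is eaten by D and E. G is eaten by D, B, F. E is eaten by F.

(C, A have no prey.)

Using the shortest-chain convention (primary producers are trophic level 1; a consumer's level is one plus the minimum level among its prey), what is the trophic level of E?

C is a producer → level 1.
B eats C → level 2.
E eats B → level 3.
No prey of E is below level 2, so 3 is the minimum.

Trophic level 3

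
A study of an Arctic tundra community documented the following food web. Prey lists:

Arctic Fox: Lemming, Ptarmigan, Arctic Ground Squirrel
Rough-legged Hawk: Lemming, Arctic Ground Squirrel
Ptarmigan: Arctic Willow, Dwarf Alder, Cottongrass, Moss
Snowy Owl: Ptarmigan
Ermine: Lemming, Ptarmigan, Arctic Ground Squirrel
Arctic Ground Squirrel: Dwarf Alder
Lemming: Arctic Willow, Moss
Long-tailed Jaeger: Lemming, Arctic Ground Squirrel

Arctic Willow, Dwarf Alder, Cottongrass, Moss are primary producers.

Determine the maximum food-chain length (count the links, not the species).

2 links

One longest chain: Arctic Willow → Ptarmigan → Snowy Owl.
It has 3 species and 2 links.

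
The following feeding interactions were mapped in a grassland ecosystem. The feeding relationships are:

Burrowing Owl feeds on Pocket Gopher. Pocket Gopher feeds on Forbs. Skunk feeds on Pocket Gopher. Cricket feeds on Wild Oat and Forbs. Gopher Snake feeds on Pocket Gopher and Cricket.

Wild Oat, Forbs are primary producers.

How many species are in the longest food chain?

3 species

One longest chain: Forbs → Pocket Gopher → Skunk.
It has 3 species and 2 links.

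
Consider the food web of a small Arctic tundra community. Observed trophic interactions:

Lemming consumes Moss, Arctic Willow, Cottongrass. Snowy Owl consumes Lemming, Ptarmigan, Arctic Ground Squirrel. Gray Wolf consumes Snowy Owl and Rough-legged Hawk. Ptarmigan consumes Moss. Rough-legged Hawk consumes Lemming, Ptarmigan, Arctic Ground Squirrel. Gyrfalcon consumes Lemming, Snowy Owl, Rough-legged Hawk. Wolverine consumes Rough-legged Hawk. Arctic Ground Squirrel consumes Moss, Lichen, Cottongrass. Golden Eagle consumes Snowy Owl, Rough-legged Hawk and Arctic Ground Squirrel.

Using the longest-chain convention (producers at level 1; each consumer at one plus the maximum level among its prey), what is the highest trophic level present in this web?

Producers (level 1): Lichen, Arctic Willow, Moss, Cottongrass.
Lichen → Arctic Ground Squirrel → Rough-legged Hawk → Gray Wolf gives Gray Wolf level 4.
No species has a prey at level 4, so no species reaches level 5.

4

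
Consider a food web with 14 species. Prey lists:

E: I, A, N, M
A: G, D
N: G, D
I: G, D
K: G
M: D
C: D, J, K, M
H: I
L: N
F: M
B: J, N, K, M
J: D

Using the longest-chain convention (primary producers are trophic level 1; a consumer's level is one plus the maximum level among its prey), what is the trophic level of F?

D is a producer → level 1.
M eats D → level 2.
F eats M → level 3.

Trophic level 3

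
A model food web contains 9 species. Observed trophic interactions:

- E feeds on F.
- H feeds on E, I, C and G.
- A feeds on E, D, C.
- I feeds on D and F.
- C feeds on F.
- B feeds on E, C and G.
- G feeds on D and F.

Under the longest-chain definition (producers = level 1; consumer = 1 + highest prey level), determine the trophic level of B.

F is a producer → level 1.
C eats F → level 2.
B eats C (level 2); other prey at levels: G 2, E 2 → level 3.

Trophic level 3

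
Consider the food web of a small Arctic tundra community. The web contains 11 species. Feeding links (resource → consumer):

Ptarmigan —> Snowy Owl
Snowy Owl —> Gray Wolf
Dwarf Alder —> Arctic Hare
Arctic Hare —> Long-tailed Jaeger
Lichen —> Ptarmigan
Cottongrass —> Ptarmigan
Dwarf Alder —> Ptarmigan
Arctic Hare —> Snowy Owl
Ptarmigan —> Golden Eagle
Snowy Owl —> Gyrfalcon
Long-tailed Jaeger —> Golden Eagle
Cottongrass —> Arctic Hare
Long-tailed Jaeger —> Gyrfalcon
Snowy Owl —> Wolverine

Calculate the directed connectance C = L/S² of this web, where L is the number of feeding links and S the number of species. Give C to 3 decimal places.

C = 0.116

The web has S = 11 species and L = 14 feeding links.
C = L / S² = 14 / 121 = 0.1157 ≈ 0.116.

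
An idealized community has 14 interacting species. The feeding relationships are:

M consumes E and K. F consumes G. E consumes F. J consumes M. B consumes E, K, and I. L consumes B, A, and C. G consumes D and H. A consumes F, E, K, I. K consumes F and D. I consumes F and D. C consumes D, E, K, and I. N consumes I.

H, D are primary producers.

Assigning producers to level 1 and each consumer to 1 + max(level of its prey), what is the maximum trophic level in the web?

Producers (level 1): H, D.
H → G → F → I → A → L gives L level 6.
No species has a prey at level 6, so no species reaches level 7.

6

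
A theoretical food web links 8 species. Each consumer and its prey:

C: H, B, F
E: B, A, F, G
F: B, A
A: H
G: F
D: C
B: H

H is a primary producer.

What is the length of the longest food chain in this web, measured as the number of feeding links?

4 links

One longest chain: H → B → F → C → D.
It has 5 species and 4 links.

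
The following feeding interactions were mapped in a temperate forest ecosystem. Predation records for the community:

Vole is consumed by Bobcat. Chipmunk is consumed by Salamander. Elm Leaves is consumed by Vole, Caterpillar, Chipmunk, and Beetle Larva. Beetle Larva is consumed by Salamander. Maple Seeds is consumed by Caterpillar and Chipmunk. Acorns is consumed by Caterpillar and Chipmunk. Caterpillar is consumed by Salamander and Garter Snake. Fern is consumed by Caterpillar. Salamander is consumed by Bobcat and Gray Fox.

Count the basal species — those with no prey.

4

Basal species (no prey listed): Acorns, Elm Leaves, Maple Seeds, Fern.
Count: 4.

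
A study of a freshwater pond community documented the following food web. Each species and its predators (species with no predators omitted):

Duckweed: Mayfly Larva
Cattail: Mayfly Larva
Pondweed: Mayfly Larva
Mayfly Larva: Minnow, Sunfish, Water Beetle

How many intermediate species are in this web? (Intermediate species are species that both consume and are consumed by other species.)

Intermediate species (has both prey and predators): Mayfly Larva.
Count: 1.

1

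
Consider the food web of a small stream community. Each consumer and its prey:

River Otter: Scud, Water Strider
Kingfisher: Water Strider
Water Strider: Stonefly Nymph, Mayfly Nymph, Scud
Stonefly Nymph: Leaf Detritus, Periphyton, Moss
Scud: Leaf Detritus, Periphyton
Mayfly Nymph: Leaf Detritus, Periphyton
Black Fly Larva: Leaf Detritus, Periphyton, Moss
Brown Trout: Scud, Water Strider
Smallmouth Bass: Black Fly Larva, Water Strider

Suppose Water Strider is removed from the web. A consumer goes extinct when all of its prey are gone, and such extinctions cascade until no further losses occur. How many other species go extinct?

Remove Water Strider.
Round 1: Kingfisher (all prey gone) → extinct.
No further losses. Total secondary extinctions: 1.

1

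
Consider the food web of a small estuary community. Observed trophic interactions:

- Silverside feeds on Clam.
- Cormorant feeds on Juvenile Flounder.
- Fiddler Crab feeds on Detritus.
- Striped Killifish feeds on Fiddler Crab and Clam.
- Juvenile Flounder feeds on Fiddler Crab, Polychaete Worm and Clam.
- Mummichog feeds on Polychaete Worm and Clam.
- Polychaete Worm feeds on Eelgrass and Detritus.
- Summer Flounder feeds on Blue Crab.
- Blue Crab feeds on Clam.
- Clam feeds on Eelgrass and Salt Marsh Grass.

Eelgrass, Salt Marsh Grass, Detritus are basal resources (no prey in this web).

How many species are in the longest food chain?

4 species

One longest chain: Eelgrass → Clam → Blue Crab → Summer Flounder.
It has 4 species and 3 links.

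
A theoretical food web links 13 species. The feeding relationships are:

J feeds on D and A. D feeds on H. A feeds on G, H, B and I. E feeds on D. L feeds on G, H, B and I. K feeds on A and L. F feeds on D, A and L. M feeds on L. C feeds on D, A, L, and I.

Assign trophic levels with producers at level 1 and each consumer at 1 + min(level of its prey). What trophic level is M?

I is a producer → level 1.
L eats I → level 2.
M eats L → level 3.
No prey of M is below level 2, so 3 is the minimum.

Trophic level 3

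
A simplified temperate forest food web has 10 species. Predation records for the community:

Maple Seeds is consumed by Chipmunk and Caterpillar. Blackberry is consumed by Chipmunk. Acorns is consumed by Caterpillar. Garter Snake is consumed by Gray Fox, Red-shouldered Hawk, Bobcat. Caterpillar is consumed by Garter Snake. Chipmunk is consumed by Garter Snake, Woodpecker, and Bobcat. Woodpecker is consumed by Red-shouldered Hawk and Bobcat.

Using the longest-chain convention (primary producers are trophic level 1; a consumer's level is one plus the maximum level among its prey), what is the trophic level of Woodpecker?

Trophic level 3

Blackberry is a producer → level 1.
Chipmunk eats Blackberry (level 1); other prey at levels: Maple Seeds 1 → level 2.
Woodpecker eats Chipmunk → level 3.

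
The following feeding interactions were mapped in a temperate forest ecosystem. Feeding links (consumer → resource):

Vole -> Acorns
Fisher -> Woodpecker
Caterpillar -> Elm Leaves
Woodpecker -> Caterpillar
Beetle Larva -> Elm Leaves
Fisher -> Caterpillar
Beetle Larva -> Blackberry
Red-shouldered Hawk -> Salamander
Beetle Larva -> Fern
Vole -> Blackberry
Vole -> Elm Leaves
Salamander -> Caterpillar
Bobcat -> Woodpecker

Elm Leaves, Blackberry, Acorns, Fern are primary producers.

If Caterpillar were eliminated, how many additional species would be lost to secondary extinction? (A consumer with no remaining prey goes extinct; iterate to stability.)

Remove Caterpillar.
Round 1: Woodpecker (all prey gone), Salamander (all prey gone) → extinct.
Round 2: Fisher (all prey gone), Red-shouldered Hawk (all prey gone), Bobcat (all prey gone) → extinct.
No further losses. Total secondary extinctions: 5.

5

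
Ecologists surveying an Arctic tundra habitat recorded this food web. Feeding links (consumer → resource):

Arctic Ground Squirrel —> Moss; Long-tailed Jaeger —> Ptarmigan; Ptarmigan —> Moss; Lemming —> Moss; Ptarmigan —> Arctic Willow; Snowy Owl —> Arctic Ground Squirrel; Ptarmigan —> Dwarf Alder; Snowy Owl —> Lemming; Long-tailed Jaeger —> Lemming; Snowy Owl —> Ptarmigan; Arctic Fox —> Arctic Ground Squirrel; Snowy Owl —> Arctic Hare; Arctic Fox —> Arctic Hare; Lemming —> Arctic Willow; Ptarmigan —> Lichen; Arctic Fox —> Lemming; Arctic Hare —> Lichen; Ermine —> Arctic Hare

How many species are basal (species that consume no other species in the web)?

Basal species (no prey listed): Moss, Lichen, Arctic Willow, Dwarf Alder.
Count: 4.

4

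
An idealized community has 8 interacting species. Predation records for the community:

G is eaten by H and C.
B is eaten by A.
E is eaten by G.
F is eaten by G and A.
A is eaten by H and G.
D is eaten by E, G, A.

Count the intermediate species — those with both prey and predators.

3

Intermediate species (has both prey and predators): A, E, G.
Count: 3.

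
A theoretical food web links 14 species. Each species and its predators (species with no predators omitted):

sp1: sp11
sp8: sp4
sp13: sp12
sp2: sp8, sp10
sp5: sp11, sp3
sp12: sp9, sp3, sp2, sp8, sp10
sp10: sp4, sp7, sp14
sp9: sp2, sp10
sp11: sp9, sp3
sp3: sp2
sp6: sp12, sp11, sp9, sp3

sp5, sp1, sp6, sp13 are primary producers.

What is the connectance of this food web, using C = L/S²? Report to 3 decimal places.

The web has S = 14 species and L = 24 feeding links.
C = L / S² = 24 / 196 = 0.1224 ≈ 0.122.

C = 0.122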